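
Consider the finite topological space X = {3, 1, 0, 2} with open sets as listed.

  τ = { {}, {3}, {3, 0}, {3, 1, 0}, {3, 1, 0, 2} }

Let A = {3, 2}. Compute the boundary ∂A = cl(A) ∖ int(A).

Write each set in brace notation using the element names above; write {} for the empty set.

{1, 0, 2}

opens ⊆ A: {}, {3}; union → int = {3}
complement {1, 0}; its interior {}; cl(A) = X∖{} = {3, 1, 0, 2}
boundary = {3, 1, 0, 2} ∖ {3} = {1, 0, 2}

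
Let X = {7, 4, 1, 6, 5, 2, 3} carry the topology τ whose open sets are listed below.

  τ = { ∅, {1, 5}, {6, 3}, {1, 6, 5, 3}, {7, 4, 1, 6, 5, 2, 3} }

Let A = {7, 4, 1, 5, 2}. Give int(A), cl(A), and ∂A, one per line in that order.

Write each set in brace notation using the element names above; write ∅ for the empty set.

opens ⊆ A: ∅, {1, 5}; union → int = {1, 5}
complement {6, 3}; its interior {6, 3}; cl(A) = X∖{6, 3} = {7, 4, 1, 5, 2}
boundary = {7, 4, 1, 5, 2} ∖ {1, 5} = {7, 4, 2}

int(A) = {1, 5}
cl(A)  = {7, 4, 1, 5, 2}
∂A     = {7, 4, 2}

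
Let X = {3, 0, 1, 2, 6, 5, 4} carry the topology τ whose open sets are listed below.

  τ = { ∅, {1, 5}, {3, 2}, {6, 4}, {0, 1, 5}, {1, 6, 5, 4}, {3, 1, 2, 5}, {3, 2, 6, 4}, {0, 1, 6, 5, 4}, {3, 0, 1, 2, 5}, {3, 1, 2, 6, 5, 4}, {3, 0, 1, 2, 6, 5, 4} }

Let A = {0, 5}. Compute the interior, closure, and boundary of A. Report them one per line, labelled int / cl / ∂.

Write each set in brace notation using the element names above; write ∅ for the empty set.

int(A) = ∅
cl(A)  = {0, 1, 5}
∂A     = {0, 1, 5}

open subsets of A: ∅; so int(A) = ∅
closure: X∖int(X∖A) = X∖{3, 2, 6, 4} = {0, 1, 5}
∂A = {0, 1, 5} minus ∅ = {0, 1, 5}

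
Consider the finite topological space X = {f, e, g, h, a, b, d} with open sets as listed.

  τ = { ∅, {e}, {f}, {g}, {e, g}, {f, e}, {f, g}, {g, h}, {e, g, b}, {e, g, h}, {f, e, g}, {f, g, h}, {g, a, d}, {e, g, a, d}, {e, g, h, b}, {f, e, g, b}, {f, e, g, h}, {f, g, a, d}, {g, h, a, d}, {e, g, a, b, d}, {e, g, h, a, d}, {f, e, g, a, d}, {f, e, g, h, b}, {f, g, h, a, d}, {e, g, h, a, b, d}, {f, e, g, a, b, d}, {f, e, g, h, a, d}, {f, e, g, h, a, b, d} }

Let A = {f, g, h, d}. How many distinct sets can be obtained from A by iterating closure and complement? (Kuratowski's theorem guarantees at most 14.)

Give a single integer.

complement {e, a, b}; its interior {e}; cl(A) = X∖{e} = {f, g, h, a, b, d}
With k = closure, c = complement:
  1. A     = {f, g, h, d}
  2. kA    = {f, g, h, a, b, d}
  3. cA    = {e, a, b}
  4. ckA   = {e}
  5. kcA   = {e, a, b, d}
  6. kckA  = {e, b}
  7. ckcA  = {f, g, h}
  8. ckckA = {f, g, h, a, d}
k, c of each give nothing new

8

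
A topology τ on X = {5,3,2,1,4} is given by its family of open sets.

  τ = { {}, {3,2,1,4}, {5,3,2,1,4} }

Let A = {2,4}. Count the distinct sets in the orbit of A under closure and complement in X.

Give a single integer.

4

complement {5,3,1}; its interior {}; cl(A) = X∖{} = {5,3,2,1,4}
With k = closure, c = complement:
  1. A     = {2,4}
  2. kA    = {5,3,2,1,4}
  3. cA    = {5,3,1}
  4. ckA   = {}
k, c of each give nothing new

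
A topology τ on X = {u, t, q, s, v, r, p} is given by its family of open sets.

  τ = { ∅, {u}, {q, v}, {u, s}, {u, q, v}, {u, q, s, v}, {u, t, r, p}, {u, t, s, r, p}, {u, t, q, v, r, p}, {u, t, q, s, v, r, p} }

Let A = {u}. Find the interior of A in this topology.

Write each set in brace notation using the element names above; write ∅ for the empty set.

{u}

open subsets of A: ∅, {u}; so int(A) = {u}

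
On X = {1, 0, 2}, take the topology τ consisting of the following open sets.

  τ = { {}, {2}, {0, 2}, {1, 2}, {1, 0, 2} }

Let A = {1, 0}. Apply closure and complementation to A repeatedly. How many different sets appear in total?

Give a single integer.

4

complement {2}; its interior {2}; cl(A) = X∖{2} = {1, 0}
With k = closure, c = complement:
  1. A     = {1, 0}
  2. cA    = {2}
  3. kcA   = {1, 0, 2}
  4. ckcA  = {}
k, c of each give nothing new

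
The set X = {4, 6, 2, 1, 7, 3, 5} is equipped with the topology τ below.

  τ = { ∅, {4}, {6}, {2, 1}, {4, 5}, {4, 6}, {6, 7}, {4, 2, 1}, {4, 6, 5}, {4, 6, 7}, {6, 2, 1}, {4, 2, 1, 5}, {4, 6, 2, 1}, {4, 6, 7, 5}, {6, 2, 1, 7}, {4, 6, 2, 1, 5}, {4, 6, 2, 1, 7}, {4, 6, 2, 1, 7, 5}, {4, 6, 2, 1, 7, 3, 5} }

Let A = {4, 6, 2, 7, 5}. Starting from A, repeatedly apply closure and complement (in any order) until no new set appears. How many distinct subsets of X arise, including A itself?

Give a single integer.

8

complement {1, 3}; its interior ∅; cl(A) = X∖∅ = {4, 6, 2, 1, 7, 3, 5}
With k = closure, c = complement:
  1. A     = {4, 6, 2, 7, 5}
  2. kA    = {4, 6, 2, 1, 7, 3, 5}
  3. cA    = {1, 3}
  4. ckA   = ∅
  5. kcA   = {2, 1, 3}
  6. ckcA  = {4, 6, 7, 5}
  7. kckcA = {4, 6, 7, 3, 5}
  8. ckckcA = {2, 1}
k, c of each give nothing new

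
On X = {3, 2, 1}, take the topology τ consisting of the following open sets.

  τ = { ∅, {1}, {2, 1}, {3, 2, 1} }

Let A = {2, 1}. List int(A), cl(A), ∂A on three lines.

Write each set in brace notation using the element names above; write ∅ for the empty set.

opens ⊆ A: ∅, {1}, {2, 1}; union → int = {2, 1}
complement {3}; its interior ∅; cl(A) = X∖∅ = {3, 2, 1}
boundary = {3, 2, 1} ∖ {2, 1} = {3}

int(A) = {2, 1}
cl(A)  = {3, 2, 1}
∂A     = {3}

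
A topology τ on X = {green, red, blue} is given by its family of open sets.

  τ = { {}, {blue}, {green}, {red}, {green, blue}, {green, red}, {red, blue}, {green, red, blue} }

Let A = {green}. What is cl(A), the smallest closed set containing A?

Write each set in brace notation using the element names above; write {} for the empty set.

X∖A={red, blue}, int(X∖A)={red, blue}, hence cl(A)={green}

{green}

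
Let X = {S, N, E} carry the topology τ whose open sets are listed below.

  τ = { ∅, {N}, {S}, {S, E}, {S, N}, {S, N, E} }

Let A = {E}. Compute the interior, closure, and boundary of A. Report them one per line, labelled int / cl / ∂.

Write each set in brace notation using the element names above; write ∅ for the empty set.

int(A) = ∅
cl(A)  = {E}
∂A     = {E}

interior: largest open inside A is ∅ (from ∅)
cl via duality: int({S, N}) = {S, N}, so X∖{S, N} = {E}
cl∖int = {E}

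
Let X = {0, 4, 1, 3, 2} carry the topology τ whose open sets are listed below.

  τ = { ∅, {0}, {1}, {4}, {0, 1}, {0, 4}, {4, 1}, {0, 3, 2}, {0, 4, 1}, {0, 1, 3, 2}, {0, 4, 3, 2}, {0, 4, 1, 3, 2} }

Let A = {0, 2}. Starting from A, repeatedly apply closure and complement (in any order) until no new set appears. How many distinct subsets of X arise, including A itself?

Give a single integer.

6

cl via duality: int({4, 1, 3}) = {4, 1}, so X∖{4, 1} = {0, 3, 2}
Write k for closure, c for complement:
  1. A     = {0, 2}
  2. kA    = {0, 3, 2}
  3. cA    = {4, 1, 3}
  4. ckA   = {4, 1}
  5. kcA   = {4, 1, 3, 2}
  6. ckcA  = {0}
applying k or c yields no new set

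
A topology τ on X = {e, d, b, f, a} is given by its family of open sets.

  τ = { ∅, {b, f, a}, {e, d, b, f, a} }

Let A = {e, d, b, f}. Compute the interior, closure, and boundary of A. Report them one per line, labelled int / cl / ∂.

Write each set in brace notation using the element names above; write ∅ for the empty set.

interior: largest open inside A is ∅ (from ∅)
cl via duality: int({a}) = ∅, so X∖∅ = {e, d, b, f, a}
cl∖int = {e, d, b, f, a}

int(A) = ∅
cl(A)  = {e, d, b, f, a}
∂A     = {e, d, b, f, a}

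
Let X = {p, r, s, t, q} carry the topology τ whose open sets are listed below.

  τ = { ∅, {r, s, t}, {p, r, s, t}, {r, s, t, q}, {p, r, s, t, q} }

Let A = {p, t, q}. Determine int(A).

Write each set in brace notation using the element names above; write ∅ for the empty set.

∅

open subsets of A: ∅; so int(A) = ∅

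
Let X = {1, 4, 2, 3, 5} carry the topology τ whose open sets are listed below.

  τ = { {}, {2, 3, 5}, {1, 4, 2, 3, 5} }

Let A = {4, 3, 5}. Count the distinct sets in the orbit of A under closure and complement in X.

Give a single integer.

4

closure: X∖int(X∖A) = X∖{} = {1, 4, 2, 3, 5}
Let k=closure and c=complement:
  1. A     = {4, 3, 5}
  2. kA    = {1, 4, 2, 3, 5}
  3. cA    = {1, 2}
  4. ckA   = {}
— saturated at 4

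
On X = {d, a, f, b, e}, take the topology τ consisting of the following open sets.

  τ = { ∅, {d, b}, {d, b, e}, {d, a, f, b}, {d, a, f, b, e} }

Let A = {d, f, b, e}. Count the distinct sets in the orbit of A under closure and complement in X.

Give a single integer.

X∖A={a}, int(X∖A)=∅, hence cl(A)={d, a, f, b, e}
Orbit (k=closure, c=complement):
  1. A     = {d, f, b, e}
  2. kA    = {d, a, f, b, e}
  3. cA    = {a}
  4. ckA   = ∅
  5. kcA   = {a, f}
  6. ckcA  = {d, b, e}
(closed under both — stop)

6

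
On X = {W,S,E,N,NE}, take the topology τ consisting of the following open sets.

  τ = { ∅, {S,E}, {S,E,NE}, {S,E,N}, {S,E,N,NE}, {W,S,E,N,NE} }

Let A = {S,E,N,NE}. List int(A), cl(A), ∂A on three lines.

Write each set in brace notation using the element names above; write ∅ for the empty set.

int(A) = {S,E,N,NE}
cl(A)  = {W,S,E,N,NE}
∂A     = {W}

opens ⊆ A: ∅, {S,E}, {S,E,N}, {S,E,NE}, {S,E,N,NE}; union → int = {S,E,N,NE}
complement {W}; its interior ∅; cl(A) = X∖∅ = {W,S,E,N,NE}
boundary = {W,S,E,N,NE} ∖ {S,E,N,NE} = {W}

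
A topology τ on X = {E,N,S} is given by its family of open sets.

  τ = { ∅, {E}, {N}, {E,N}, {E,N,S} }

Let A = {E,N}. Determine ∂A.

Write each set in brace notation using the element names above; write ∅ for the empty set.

{S}

open subsets of A: ∅, {E}, {N}, {E,N}; so int(A) = {E,N}
closure: X∖int(X∖A) = X∖∅ = {E,N,S}
∂A = {E,N,S} minus {E,N} = {S}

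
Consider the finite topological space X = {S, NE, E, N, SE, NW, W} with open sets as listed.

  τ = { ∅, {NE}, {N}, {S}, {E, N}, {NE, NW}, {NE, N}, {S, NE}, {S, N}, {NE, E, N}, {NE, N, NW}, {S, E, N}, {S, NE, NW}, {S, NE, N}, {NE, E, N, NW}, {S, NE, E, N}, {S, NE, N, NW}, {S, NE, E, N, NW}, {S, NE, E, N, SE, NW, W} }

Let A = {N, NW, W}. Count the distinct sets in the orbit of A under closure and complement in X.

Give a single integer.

complement {S, NE, E, SE}; its interior {S, NE}; cl(A) = X∖{S, NE} = {E, N, SE, NW, W}
With k = closure, c = complement:
  1. A     = {N, NW, W}
  2. kA    = {E, N, SE, NW, W}
  3. cA    = {S, NE, E, SE}
  4. ckA   = {S, NE}
  5. kcA   = {S, NE, E, SE, NW, W}
  6. kckA  = {S, NE, SE, NW, W}
  7. ckcA  = {N}
  8. ckckA = {E, N}
  9. kckcA = {E, N, SE, W}
  10. ckckcA = {S, NE, NW}
k, c of each give nothing new

10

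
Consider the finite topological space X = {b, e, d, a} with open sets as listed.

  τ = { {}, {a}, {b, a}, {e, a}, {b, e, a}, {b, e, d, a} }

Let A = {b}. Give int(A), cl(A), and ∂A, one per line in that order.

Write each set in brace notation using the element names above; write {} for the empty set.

int(A) = {}
cl(A)  = {b, d}
∂A     = {b, d}

U open, U⊆A: {}. int(A) = ⋃ = {}
X∖A={e, d, a}, int(X∖A)={e, a}, hence cl(A)={b, d}
∂A: remove int from cl → {b, d}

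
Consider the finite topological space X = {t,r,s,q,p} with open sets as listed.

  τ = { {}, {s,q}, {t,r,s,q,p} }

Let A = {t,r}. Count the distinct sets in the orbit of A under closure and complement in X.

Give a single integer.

cl via duality: int({s,q,p}) = {s,q}, so X∖{s,q} = {t,r,p}
Write k for closure, c for complement:
  1. A     = {t,r}
  2. kA    = {t,r,p}
  3. cA    = {s,q,p}
  4. ckA   = {s,q}
  5. kcA   = {t,r,s,q,p}
  6. ckcA  = {}
applying k or c yields no new set

6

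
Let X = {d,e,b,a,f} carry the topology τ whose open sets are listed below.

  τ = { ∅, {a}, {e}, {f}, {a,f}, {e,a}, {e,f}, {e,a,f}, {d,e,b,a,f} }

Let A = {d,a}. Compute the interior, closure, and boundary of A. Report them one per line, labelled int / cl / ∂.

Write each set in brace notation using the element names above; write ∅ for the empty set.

U open, U⊆A: ∅, {a}. int(A) = ⋃ = {a}
X∖A={e,b,f}, int(X∖A)={e,f}, hence cl(A)={d,b,a}
∂A: remove int from cl → {d,b}

int(A) = {a}
cl(A)  = {d,b,a}
∂A     = {d,b}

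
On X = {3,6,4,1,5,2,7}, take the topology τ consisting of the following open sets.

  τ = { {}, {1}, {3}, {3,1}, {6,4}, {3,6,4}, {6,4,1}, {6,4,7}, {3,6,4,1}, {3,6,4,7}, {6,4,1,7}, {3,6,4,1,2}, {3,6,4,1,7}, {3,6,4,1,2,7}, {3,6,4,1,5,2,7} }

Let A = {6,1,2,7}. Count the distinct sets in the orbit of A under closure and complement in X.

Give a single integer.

closure: X∖int(X∖A) = X∖{3} = {6,4,1,5,2,7}
Let k=closure and c=complement:
  1. A     = {6,1,2,7}
  2. kA    = {6,4,1,5,2,7}
  3. cA    = {3,4,5}
  4. ckA   = {3}
  5. kcA   = {3,6,4,5,2,7}
  6. kckA  = {3,5,2}
  7. ckcA  = {1}
  8. ckckA = {6,4,1,7}
  9. kckcA = {1,5,2}
  10. ckckcA = {3,6,4,7}
— saturated at 10

10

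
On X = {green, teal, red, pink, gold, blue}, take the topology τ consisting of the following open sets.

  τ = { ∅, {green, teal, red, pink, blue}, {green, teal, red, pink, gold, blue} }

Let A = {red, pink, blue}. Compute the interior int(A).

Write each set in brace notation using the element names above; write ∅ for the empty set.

∅

open subsets of A: ∅; so int(A) = ∅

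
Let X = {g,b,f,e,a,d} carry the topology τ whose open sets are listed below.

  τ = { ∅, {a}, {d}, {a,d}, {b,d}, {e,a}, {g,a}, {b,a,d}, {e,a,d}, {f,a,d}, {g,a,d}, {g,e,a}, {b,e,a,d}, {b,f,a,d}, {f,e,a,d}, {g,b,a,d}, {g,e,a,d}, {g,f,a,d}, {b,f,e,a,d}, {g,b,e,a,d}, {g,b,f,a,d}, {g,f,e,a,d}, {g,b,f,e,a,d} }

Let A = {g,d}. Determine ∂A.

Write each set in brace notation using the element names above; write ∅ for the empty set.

{g,b,f}

open subsets of A: ∅, {d}; so int(A) = {d}
closure: X∖int(X∖A) = X∖{e,a} = {g,b,f,d}
∂A = {g,b,f,d} minus {d} = {g,b,f}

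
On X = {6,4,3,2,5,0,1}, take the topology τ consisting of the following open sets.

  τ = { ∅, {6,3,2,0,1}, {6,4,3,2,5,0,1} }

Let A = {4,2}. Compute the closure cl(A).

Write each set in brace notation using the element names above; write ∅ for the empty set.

complement {6,3,5,0,1}; its interior ∅; cl(A) = X∖∅ = {6,4,3,2,5,0,1}

{6,4,3,2,5,0,1}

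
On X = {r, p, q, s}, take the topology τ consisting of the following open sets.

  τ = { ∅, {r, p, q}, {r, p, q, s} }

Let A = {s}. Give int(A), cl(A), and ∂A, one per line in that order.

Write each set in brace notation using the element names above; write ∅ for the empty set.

interior: largest open inside A is ∅ (from ∅)
cl via duality: int({r, p, q}) = {r, p, q}, so X∖{r, p, q} = {s}
cl∖int = {s}

int(A) = ∅
cl(A)  = {s}
∂A     = {s}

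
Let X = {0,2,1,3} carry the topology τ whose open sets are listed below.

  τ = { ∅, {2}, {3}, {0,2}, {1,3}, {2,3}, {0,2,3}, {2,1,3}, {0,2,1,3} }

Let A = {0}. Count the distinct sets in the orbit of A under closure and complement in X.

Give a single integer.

4

cl via duality: int({2,1,3}) = {2,1,3}, so X∖{2,1,3} = {0}
Write k for closure, c for complement:
  1. A     = {0}
  2. cA    = {2,1,3}
  3. kcA   = {0,2,1,3}
  4. ckcA  = ∅
applying k or c yields no new set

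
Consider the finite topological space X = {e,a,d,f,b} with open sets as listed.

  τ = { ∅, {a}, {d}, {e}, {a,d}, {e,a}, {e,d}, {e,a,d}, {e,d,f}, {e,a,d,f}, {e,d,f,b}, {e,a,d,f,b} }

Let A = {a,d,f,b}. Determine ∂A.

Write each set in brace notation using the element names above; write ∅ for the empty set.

{f,b}

opens ⊆ A: ∅, {d}, {a}, {a,d}; union → int = {a,d}
complement {e}; its interior {e}; cl(A) = X∖{e} = {a,d,f,b}
boundary = {a,d,f,b} ∖ {a,d} = {f,b}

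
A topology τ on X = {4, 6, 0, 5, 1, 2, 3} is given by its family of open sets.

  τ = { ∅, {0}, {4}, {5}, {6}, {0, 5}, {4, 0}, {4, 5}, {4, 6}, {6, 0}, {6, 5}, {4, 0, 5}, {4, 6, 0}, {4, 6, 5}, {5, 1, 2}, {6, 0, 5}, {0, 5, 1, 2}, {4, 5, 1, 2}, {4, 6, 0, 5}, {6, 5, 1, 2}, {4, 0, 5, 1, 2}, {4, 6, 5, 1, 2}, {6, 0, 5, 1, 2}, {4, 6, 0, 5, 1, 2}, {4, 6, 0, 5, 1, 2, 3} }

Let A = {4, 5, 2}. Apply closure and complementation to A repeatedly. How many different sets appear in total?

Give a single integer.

8

cl via duality: int({6, 0, 1, 3}) = {6, 0}, so X∖{6, 0} = {4, 5, 1, 2, 3}
Write k for closure, c for complement:
  1. A     = {4, 5, 2}
  2. kA    = {4, 5, 1, 2, 3}
  3. cA    = {6, 0, 1, 3}
  4. ckA   = {6, 0}
  5. kcA   = {6, 0, 1, 2, 3}
  6. kckA  = {6, 0, 3}
  7. ckcA  = {4, 5}
  8. ckckA = {4, 5, 1, 2}
applying k or c yields no new set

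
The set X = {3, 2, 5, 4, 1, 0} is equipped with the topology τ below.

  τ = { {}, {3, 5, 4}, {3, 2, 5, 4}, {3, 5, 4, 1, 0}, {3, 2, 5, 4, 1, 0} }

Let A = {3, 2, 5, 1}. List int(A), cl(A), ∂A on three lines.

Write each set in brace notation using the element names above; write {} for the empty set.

U open, U⊆A: {}. int(A) = ⋃ = {}
X∖A={4, 0}, int(X∖A)={}, hence cl(A)={3, 2, 5, 4, 1, 0}
∂A: remove int from cl → {3, 2, 5, 4, 1, 0}

int(A) = {}
cl(A)  = {3, 2, 5, 4, 1, 0}
∂A     = {3, 2, 5, 4, 1, 0}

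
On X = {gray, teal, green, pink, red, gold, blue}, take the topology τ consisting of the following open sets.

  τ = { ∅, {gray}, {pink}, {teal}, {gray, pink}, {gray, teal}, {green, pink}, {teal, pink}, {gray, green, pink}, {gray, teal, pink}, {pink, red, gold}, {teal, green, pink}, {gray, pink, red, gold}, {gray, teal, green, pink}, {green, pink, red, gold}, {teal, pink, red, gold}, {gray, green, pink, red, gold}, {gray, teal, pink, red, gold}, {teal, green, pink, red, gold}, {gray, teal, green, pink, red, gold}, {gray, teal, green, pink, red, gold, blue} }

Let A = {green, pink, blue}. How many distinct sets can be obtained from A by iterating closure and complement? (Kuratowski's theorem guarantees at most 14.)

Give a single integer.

cl via duality: int({gray, teal, red, gold}) = {gray, teal}, so X∖{gray, teal} = {green, pink, red, gold, blue}
Write k for closure, c for complement:
  1. A     = {green, pink, blue}
  2. kA    = {green, pink, red, gold, blue}
  3. cA    = {gray, teal, red, gold}
  4. ckA   = {gray, teal}
  5. kcA   = {gray, teal, red, gold, blue}
  6. kckA  = {gray, teal, blue}
  7. ckcA  = {green, pink}
  8. ckckA = {green, pink, red, gold}
applying k or c yields no new set

8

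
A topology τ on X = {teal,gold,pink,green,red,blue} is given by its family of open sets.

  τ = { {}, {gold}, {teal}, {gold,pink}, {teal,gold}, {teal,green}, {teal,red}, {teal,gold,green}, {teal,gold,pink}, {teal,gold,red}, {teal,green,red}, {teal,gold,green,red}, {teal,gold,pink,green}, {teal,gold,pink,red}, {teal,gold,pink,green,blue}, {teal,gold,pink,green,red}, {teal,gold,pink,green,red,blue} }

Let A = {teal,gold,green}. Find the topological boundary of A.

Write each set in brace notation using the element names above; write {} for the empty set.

U open, U⊆A: {}, {gold}, {teal}, {teal,green}, {teal,gold}, {teal,gold,green}. int(A) = ⋃ = {teal,gold,green}
X∖A={pink,red,blue}, int(X∖A)={}, hence cl(A)={teal,gold,pink,green,red,blue}
∂A: remove int from cl → {pink,red,blue}

{pink,red,blue}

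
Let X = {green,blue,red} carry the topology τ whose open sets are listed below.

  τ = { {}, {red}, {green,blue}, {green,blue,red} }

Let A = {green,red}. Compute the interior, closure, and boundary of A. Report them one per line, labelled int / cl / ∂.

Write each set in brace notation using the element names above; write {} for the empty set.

int(A) = {red}
cl(A)  = {green,blue,red}
∂A     = {green,blue}

open subsets of A: {}, {red}; so int(A) = {red}
closure: X∖int(X∖A) = X∖{} = {green,blue,red}
∂A = {green,blue,red} minus {red} = {green,blue}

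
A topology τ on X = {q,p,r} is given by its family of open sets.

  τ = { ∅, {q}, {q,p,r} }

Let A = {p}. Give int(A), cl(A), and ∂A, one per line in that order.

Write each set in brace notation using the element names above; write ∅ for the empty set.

int(A) = ∅
cl(A)  = {p,r}
∂A     = {p,r}

open subsets of A: ∅; so int(A) = ∅
closure: X∖int(X∖A) = X∖{q} = {p,r}
∂A = {p,r} minus ∅ = {p,r}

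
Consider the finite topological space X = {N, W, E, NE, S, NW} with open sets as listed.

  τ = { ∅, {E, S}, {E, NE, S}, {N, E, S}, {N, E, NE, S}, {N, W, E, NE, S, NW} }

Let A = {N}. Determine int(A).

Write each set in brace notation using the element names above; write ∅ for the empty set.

open subsets of A: ∅; so int(A) = ∅

∅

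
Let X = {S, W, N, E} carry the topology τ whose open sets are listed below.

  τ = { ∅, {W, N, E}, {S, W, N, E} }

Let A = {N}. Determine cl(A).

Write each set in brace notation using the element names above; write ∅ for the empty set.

closure: X∖int(X∖A) = X∖∅ = {S, W, N, E}

{S, W, N, E}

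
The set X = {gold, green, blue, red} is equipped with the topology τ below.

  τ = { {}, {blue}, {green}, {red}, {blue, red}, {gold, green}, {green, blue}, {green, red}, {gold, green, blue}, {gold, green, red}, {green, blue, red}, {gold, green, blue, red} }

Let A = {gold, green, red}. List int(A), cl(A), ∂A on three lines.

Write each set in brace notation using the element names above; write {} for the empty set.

int(A) = {gold, green, red}
cl(A)  = {gold, green, red}
∂A     = {}

open subsets of A: {}, {red}, {green}, {gold, green}, {green, red}, {gold, green, red}; so int(A) = {gold, green, red}
closure: X∖int(X∖A) = X∖{blue} = {gold, green, red}
∂A = {gold, green, red} minus {gold, green, red} = {}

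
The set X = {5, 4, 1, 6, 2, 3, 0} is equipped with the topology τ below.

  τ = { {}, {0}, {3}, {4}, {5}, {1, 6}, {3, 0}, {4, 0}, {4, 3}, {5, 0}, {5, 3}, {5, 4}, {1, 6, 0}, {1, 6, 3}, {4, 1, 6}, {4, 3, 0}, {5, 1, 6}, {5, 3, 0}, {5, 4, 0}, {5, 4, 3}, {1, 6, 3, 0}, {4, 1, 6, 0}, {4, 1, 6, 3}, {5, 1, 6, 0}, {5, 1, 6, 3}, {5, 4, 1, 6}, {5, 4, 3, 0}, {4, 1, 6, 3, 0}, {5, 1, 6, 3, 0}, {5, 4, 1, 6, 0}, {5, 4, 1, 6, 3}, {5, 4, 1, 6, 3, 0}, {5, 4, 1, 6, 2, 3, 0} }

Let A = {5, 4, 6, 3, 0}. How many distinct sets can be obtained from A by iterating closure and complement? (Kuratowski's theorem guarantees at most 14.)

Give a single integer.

8

closure: X∖int(X∖A) = X∖{} = {5, 4, 1, 6, 2, 3, 0}
Let k=closure and c=complement:
  1. A     = {5, 4, 6, 3, 0}
  2. kA    = {5, 4, 1, 6, 2, 3, 0}
  3. cA    = {1, 2}
  4. ckA   = {}
  5. kcA   = {1, 6, 2}
  6. ckcA  = {5, 4, 3, 0}
  7. kckcA = {5, 4, 2, 3, 0}
  8. ckckcA = {1, 6}
— saturated at 8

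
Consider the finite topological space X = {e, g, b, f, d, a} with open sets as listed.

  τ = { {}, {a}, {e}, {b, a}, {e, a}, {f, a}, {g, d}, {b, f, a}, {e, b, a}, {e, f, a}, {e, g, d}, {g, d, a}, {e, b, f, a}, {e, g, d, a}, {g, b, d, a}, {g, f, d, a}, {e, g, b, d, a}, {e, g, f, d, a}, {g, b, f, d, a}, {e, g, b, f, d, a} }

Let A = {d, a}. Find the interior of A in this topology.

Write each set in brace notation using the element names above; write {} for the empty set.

open subsets of A: {}, {a}; so int(A) = {a}

{a}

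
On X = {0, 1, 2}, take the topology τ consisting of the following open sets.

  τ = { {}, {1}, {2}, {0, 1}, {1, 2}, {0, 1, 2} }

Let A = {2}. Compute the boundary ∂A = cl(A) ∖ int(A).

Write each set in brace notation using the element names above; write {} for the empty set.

{}

opens ⊆ A: {}, {2}; union → int = {2}
complement {0, 1}; its interior {0, 1}; cl(A) = X∖{0, 1} = {2}
boundary = {2} ∖ {2} = {}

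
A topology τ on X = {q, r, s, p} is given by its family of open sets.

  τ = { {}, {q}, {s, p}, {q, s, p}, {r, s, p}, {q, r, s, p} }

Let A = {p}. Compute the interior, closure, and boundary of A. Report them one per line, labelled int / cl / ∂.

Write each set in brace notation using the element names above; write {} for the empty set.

int(A) = {}
cl(A)  = {r, s, p}
∂A     = {r, s, p}

U open, U⊆A: {}. int(A) = ⋃ = {}
X∖A={q, r, s}, int(X∖A)={q}, hence cl(A)={r, s, p}
∂A: remove int from cl → {r, s, p}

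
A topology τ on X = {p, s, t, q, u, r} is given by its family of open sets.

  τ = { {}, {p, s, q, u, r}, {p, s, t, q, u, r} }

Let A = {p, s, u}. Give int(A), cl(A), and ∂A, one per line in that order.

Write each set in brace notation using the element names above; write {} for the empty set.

U open, U⊆A: {}. int(A) = ⋃ = {}
X∖A={t, q, r}, int(X∖A)={}, hence cl(A)={p, s, t, q, u, r}
∂A: remove int from cl → {p, s, t, q, u, r}

int(A) = {}
cl(A)  = {p, s, t, q, u, r}
∂A     = {p, s, t, q, u, r}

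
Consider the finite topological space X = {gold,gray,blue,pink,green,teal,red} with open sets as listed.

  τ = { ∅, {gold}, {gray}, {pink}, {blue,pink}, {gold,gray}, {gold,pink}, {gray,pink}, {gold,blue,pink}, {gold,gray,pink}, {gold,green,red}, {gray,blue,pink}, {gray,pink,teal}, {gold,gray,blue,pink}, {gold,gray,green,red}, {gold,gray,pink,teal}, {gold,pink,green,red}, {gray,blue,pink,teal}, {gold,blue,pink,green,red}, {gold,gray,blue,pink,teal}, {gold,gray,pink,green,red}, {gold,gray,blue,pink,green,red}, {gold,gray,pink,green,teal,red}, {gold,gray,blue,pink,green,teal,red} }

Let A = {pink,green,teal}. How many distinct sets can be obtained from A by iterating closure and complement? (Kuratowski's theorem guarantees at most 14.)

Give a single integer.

cl via duality: int({gold,gray,blue,red}) = {gold,gray}, so X∖{gold,gray} = {blue,pink,green,teal,red}
Write k for closure, c for complement:
  1. A     = {pink,green,teal}
  2. kA    = {blue,pink,green,teal,red}
  3. cA    = {gold,gray,blue,red}
  4. ckA   = {gold,gray}
  5. kcA   = {gold,gray,blue,green,teal,red}
  6. kckA  = {gold,gray,green,teal,red}
  7. ckcA  = {pink}
  8. ckckA = {blue,pink}
  9. kckcA = {blue,pink,teal}
  10. ckckcA = {gold,gray,green,red}
applying k or c yields no new set

10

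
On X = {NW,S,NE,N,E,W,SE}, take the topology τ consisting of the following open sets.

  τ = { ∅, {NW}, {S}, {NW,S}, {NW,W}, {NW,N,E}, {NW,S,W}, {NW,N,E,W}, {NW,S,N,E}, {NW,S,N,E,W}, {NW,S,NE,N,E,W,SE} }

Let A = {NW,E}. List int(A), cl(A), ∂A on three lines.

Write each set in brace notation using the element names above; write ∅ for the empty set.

interior: largest open inside A is {NW} (from ∅, {NW})
cl via duality: int({S,NE,N,W,SE}) = {S}, so X∖{S} = {NW,NE,N,E,W,SE}
cl∖int = {NE,N,E,W,SE}

int(A) = {NW}
cl(A)  = {NW,NE,N,E,W,SE}
∂A     = {NE,N,E,W,SE}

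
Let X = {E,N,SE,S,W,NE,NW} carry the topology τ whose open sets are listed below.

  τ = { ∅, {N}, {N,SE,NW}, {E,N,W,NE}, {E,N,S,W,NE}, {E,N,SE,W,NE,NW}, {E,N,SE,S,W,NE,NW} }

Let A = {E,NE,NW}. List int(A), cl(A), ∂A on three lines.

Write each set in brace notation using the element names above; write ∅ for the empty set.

open subsets of A: ∅; so int(A) = ∅
closure: X∖int(X∖A) = X∖{N} = {E,SE,S,W,NE,NW}
∂A = {E,SE,S,W,NE,NW} minus ∅ = {E,SE,S,W,NE,NW}

int(A) = ∅
cl(A)  = {E,SE,S,W,NE,NW}
∂A     = {E,SE,S,W,NE,NW}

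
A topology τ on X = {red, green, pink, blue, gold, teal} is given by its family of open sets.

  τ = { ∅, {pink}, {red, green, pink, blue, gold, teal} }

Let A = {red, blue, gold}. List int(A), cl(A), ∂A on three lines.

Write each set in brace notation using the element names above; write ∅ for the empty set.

opens ⊆ A: ∅; union → int = ∅
complement {green, pink, teal}; its interior {pink}; cl(A) = X∖{pink} = {red, green, blue, gold, teal}
boundary = {red, green, blue, gold, teal} ∖ ∅ = {red, green, blue, gold, teal}

int(A) = ∅
cl(A)  = {red, green, blue, gold, teal}
∂A     = {red, green, blue, gold, teal}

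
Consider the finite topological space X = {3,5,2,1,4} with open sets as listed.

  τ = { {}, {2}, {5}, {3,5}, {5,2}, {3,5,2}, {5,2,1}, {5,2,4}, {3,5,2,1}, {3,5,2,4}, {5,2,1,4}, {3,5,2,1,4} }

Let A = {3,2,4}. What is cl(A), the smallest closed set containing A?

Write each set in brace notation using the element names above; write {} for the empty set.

closure: X∖int(X∖A) = X∖{5} = {3,2,1,4}

{3,2,1,4}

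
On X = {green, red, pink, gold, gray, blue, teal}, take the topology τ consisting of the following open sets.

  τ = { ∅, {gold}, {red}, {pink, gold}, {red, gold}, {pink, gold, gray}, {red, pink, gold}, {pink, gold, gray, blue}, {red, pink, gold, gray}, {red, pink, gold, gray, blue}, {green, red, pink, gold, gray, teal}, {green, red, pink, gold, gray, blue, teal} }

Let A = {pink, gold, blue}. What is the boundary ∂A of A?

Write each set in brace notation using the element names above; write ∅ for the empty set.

{green, gray, blue, teal}

opens ⊆ A: ∅, {gold}, {pink, gold}; union → int = {pink, gold}
complement {green, red, gray, teal}; its interior {red}; cl(A) = X∖{red} = {green, pink, gold, gray, blue, teal}
boundary = {green, pink, gold, gray, blue, teal} ∖ {pink, gold} = {green, gray, blue, teal}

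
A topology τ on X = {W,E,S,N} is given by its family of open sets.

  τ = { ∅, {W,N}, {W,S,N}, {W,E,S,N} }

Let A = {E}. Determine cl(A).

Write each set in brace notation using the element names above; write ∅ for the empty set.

X∖A={W,S,N}, int(X∖A)={W,S,N}, hence cl(A)={E}

{E}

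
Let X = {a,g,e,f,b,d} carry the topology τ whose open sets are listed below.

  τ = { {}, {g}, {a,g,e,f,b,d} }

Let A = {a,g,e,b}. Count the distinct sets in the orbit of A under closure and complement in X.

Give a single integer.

cl via duality: int({f,d}) = {}, so X∖{} = {a,g,e,f,b,d}
Write k for closure, c for complement:
  1. A     = {a,g,e,b}
  2. kA    = {a,g,e,f,b,d}
  3. cA    = {f,d}
  4. ckA   = {}
  5. kcA   = {a,e,f,b,d}
  6. ckcA  = {g}
applying k or c yields no new set

6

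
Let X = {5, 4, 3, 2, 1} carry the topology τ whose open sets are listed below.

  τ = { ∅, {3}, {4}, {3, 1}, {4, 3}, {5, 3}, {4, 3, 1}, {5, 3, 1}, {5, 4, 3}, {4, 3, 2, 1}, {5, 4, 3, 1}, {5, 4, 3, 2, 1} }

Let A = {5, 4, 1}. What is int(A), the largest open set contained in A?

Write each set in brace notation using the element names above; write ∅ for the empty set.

{4}

interior: largest open inside A is {4} (from ∅, {4})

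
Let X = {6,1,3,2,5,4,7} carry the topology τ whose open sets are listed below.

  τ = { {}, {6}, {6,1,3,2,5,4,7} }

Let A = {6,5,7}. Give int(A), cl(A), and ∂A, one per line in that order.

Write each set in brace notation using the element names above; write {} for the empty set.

interior: largest open inside A is {6} (from {}, {6})
cl via duality: int({1,3,2,4}) = {}, so X∖{} = {6,1,3,2,5,4,7}
cl∖int = {1,3,2,5,4,7}

int(A) = {6}
cl(A)  = {6,1,3,2,5,4,7}
∂A     = {1,3,2,5,4,7}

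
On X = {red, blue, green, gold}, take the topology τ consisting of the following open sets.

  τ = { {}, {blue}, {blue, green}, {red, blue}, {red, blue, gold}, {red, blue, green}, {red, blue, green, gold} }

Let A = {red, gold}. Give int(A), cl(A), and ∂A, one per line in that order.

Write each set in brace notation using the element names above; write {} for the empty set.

int(A) = {}
cl(A)  = {red, gold}
∂A     = {red, gold}

interior: largest open inside A is {} (from {})
cl via duality: int({blue, green}) = {blue, green}, so X∖{blue, green} = {red, gold}
cl∖int = {red, gold}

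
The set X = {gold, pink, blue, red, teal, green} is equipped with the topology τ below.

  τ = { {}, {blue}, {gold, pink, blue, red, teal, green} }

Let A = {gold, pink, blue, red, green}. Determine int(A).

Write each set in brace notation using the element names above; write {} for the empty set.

{blue}

U open, U⊆A: {}, {blue}. int(A) = ⋃ = {blue}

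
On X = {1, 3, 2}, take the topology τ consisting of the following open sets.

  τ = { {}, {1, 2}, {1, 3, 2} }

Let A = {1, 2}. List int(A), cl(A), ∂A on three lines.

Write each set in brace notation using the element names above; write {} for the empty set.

open subsets of A: {}, {1, 2}; so int(A) = {1, 2}
closure: X∖int(X∖A) = X∖{} = {1, 3, 2}
∂A = {1, 3, 2} minus {1, 2} = {3}

int(A) = {1, 2}
cl(A)  = {1, 3, 2}
∂A     = {3}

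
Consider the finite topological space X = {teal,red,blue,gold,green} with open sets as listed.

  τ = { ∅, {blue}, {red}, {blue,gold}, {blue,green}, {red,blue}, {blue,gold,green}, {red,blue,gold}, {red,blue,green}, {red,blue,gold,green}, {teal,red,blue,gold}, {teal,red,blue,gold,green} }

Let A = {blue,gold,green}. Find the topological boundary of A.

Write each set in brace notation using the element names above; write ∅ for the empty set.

open subsets of A: ∅, {blue}, {blue,gold}, {blue,green}, {blue,gold,green}; so int(A) = {blue,gold,green}
closure: X∖int(X∖A) = X∖{red} = {teal,blue,gold,green}
∂A = {teal,blue,gold,green} minus {blue,gold,green} = {teal}

{teal}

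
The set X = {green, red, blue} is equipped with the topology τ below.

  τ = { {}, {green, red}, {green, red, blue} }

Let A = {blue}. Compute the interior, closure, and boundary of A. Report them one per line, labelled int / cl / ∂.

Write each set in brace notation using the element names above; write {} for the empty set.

int(A) = {}
cl(A)  = {blue}
∂A     = {blue}

open subsets of A: {}; so int(A) = {}
closure: X∖int(X∖A) = X∖{green, red} = {blue}
∂A = {blue} minus {} = {blue}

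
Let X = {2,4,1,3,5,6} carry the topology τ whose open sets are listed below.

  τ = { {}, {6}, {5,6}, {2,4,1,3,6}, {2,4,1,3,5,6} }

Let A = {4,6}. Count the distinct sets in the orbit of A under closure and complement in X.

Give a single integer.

6

complement {2,1,3,5}; its interior {}; cl(A) = X∖{} = {2,4,1,3,5,6}
With k = closure, c = complement:
  1. A     = {4,6}
  2. kA    = {2,4,1,3,5,6}
  3. cA    = {2,1,3,5}
  4. ckA   = {}
  5. kcA   = {2,4,1,3,5}
  6. ckcA  = {6}
k, c of each give nothing new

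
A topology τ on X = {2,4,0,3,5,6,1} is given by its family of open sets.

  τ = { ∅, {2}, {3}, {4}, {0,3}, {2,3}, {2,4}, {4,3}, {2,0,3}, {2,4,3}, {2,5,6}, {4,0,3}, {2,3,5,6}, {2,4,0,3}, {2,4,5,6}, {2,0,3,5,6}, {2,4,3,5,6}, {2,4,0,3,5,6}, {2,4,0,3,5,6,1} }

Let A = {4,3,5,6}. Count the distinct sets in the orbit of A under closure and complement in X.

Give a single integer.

X∖A={2,0,1}, int(X∖A)={2}, hence cl(A)={4,0,3,5,6,1}
Orbit (k=closure, c=complement):
  1. A     = {4,3,5,6}
  2. kA    = {4,0,3,5,6,1}
  3. cA    = {2,0,1}
  4. ckA   = {2}
  5. kcA   = {2,0,5,6,1}
  6. kckA  = {2,5,6,1}
  7. ckcA  = {4,3}
  8. ckckA = {4,0,3}
  9. kckcA = {4,0,3,1}
  10. ckckcA = {2,5,6}
(closed under both — stop)

10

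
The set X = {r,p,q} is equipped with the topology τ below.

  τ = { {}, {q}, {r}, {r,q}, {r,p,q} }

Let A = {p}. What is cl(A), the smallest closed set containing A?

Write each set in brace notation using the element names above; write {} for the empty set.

closure: X∖int(X∖A) = X∖{r,q} = {p}

{p}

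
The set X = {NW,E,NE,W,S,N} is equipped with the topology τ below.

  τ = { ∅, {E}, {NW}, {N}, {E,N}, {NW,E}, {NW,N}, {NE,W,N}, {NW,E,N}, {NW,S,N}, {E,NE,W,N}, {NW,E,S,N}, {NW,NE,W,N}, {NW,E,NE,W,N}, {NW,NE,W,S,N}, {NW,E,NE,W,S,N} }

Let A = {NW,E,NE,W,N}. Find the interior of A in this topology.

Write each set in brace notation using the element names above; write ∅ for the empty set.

{NW,E,NE,W,N}

interior: largest open inside A is {NW,E,NE,W,N} (from ∅, {N}, {NW}, {E}, {NW,E}, {NW,N}, {E,N}, {NE,W,N}, {NW,E,N}, {NW,NE,W,N}, {E,NE,W,N}, {NW,E,NE,W,N})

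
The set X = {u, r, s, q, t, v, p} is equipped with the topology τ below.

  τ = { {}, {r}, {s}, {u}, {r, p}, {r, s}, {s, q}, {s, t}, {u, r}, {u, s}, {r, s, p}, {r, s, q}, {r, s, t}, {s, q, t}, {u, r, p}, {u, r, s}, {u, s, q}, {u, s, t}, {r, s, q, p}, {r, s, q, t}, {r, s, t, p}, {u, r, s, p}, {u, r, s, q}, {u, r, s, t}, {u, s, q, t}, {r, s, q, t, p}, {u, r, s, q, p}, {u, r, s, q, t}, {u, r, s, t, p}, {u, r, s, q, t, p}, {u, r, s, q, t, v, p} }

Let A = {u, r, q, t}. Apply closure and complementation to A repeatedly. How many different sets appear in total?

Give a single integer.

10

complement {s, v, p}; its interior {s}; cl(A) = X∖{s} = {u, r, q, t, v, p}
With k = closure, c = complement:
  1. A     = {u, r, q, t}
  2. kA    = {u, r, q, t, v, p}
  3. cA    = {s, v, p}
  4. ckA   = {s}
  5. kcA   = {s, q, t, v, p}
  6. kckA  = {s, q, t, v}
  7. ckcA  = {u, r}
  8. ckckA = {u, r, p}
  9. kckcA = {u, r, v, p}
  10. ckckcA = {s, q, t}
k, c of each give nothing new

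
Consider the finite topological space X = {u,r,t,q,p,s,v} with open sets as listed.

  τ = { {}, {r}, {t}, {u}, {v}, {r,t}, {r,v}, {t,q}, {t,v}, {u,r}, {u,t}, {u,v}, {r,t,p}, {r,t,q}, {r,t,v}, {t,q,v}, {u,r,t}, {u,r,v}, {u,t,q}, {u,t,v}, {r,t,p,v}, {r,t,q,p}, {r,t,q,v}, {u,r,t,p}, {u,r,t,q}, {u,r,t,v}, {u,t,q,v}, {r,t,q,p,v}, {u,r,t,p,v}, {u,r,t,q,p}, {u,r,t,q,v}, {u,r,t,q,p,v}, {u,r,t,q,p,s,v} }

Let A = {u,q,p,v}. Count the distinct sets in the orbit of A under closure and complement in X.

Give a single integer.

8

cl via duality: int({r,t,s}) = {r,t}, so X∖{r,t} = {u,q,p,s,v}
Write k for closure, c for complement:
  1. A     = {u,q,p,v}
  2. kA    = {u,q,p,s,v}
  3. cA    = {r,t,s}
  4. ckA   = {r,t}
  5. kcA   = {r,t,q,p,s}
  6. ckcA  = {u,v}
  7. kckcA = {u,s,v}
  8. ckckcA = {r,t,q,p}
applying k or c yields no new set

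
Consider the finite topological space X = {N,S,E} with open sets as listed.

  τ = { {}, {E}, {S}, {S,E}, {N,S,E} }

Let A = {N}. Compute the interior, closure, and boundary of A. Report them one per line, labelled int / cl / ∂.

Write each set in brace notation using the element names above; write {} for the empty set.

open subsets of A: {}; so int(A) = {}
closure: X∖int(X∖A) = X∖{S,E} = {N}
∂A = {N} minus {} = {N}

int(A) = {}
cl(A)  = {N}
∂A     = {N}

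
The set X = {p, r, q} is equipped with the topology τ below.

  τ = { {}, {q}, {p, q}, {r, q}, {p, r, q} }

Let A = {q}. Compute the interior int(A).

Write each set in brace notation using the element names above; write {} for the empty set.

{q}

U open, U⊆A: {}, {q}. int(A) = ⋃ = {q}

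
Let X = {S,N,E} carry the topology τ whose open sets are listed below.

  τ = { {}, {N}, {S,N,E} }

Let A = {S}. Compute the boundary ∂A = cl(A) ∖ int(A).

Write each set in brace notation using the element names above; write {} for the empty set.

{S,E}

U open, U⊆A: {}. int(A) = ⋃ = {}
X∖A={N,E}, int(X∖A)={N}, hence cl(A)={S,E}
∂A: remove int from cl → {S,E}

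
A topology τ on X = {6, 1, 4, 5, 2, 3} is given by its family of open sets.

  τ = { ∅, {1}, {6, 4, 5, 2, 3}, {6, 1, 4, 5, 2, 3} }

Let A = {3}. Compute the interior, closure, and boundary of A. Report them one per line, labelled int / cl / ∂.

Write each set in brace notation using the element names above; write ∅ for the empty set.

interior: largest open inside A is ∅ (from ∅)
cl via duality: int({6, 1, 4, 5, 2}) = {1}, so X∖{1} = {6, 4, 5, 2, 3}
cl∖int = {6, 4, 5, 2, 3}

int(A) = ∅
cl(A)  = {6, 4, 5, 2, 3}
∂A     = {6, 4, 5, 2, 3}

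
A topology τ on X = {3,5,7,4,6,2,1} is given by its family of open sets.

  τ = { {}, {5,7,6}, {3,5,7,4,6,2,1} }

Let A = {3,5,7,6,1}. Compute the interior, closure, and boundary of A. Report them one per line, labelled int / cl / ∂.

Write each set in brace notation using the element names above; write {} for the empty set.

U open, U⊆A: {}, {5,7,6}. int(A) = ⋃ = {5,7,6}
X∖A={4,2}, int(X∖A)={}, hence cl(A)={3,5,7,4,6,2,1}
∂A: remove int from cl → {3,4,2,1}

int(A) = {5,7,6}
cl(A)  = {3,5,7,4,6,2,1}
∂A     = {3,4,2,1}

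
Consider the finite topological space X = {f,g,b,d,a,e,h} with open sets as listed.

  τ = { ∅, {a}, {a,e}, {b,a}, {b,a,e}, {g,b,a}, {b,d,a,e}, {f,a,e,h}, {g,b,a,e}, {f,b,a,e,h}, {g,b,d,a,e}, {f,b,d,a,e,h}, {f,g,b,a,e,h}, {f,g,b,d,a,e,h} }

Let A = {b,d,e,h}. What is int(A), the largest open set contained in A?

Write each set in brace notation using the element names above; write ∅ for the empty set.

∅

opens ⊆ A: ∅; union → int = ∅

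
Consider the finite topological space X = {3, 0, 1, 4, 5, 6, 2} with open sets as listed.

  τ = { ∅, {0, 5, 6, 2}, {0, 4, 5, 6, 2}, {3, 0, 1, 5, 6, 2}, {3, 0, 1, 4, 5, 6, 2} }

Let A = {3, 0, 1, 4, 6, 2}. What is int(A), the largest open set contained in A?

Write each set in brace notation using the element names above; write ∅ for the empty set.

∅

U open, U⊆A: ∅. int(A) = ⋃ = ∅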